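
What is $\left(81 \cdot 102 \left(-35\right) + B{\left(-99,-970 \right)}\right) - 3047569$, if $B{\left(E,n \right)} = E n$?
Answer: $-3240709$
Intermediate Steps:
$\left(81 \cdot 102 \left(-35\right) + B{\left(-99,-970 \right)}\right) - 3047569 = \left(81 \cdot 102 \left(-35\right) - -96030\right) - 3047569 = \left(8262 \left(-35\right) + 96030\right) - 3047569 = \left(-289170 + 96030\right) - 3047569 = -193140 - 3047569 = -3240709$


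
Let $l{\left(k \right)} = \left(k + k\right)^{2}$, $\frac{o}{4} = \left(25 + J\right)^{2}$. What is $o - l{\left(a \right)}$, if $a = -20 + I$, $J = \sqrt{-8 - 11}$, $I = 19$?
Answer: $2420 + 200 i \sqrt{19} \approx 2420.0 + 871.78 i$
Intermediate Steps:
$J = i \sqrt{19}$ ($J = \sqrt{-19} = i \sqrt{19} \approx 4.3589 i$)
$a = -1$ ($a = -20 + 19 = -1$)
$o = 4 \left(25 + i \sqrt{19}\right)^{2} \approx 2424.0 + 871.78 i$
$l{\left(k \right)} = 4 k^{2}$ ($l{\left(k \right)} = \left(2 k\right)^{2} = 4 k^{2}$)
$o - l{\left(a \right)} = \left(2424 + 200 i \sqrt{19}\right) - 4 \left(-1\right)^{2} = \left(2424 + 200 i \sqrt{19}\right) - 4 \cdot 1 = \left(2424 + 200 i \sqrt{19}\right) - 4 = 2420 + 200 i \sqrt{19}$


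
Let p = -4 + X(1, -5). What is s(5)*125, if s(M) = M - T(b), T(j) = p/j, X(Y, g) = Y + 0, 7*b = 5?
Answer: 1150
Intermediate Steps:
b = 5/7 (b = (⅐)*5 = 5/7 ≈ 0.71429)
X(Y, g) = Y
p = -3 (p = -4 + 1 = -3)
T(j) = -3/j
s(M) = 21/5 + M (s(M) = M - (-3)/5/7 = M - (-3)*7/5 = M - 1*(-21/5) = M + 21/5 = 21/5 + M)
s(5)*125 = (21/5 + 5)*125 = (46/5)*125 = 1150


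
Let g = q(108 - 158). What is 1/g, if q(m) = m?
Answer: -1/50 ≈ -0.020000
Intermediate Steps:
g = -50 (g = 108 - 158 = -50)
1/g = 1/(-50) = -1/50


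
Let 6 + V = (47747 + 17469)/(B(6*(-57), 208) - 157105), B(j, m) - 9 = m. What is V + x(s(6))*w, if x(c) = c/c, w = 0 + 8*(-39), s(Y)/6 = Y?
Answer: -6244450/19611 ≈ -318.42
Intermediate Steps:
s(Y) = 6*Y
B(j, m) = 9 + m
V = -125818/19611 (V = -6 + (47747 + 17469)/((9 + 208) - 157105) = -6 + 65216/(217 - 157105) = -6 + 65216/(-156888) = -6 + 65216*(-1/156888) = -6 - 8152/19611 = -125818/19611 ≈ -6.4157)
w = -312 (w = 0 - 312 = -312)
x(c) = 1
V + x(s(6))*w = -125818/19611 + 1*(-312) = -125818/19611 - 312 = -6244450/19611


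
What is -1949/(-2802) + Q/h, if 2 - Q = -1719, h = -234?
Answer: -363848/54639 ≈ -6.6591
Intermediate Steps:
Q = 1721 (Q = 2 - 1*(-1719) = 2 + 1719 = 1721)
-1949/(-2802) + Q/h = -1949/(-2802) + 1721/(-234) = -1949*(-1/2802) + 1721*(-1/234) = 1949/2802 - 1721/234 = -363848/54639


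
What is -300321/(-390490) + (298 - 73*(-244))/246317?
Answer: 81045941657/96184325330 ≈ 0.84261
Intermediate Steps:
-300321/(-390490) + (298 - 73*(-244))/246317 = -300321*(-1/390490) + (298 + 17812)*(1/246317) = 300321/390490 + 18110*(1/246317) = 300321/390490 + 18110/246317 = 81045941657/96184325330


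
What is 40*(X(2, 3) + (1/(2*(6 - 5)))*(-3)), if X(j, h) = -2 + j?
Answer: -60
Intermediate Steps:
40*(X(2, 3) + (1/(2*(6 - 5)))*(-3)) = 40*((-2 + 2) + (1/(2*(6 - 5)))*(-3)) = 40*(0 + ((½)/1)*(-3)) = 40*(0 + ((½)*1)*(-3)) = 40*(0 + (½)*(-3)) = 40*(0 - 3/2) = 40*(-3/2) = -60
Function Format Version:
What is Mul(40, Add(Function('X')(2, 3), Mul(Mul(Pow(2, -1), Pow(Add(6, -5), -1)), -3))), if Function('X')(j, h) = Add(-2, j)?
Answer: -60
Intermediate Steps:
Mul(40, Add(Function('X')(2, 3), Mul(Mul(Pow(2, -1), Pow(Add(6, -5), -1)), -3))) = Mul(40, Add(Add(-2, 2), Mul(Mul(Pow(2, -1), Pow(Add(6, -5), -1)), -3))) = Mul(40, Add(0, Mul(Mul(Rational(1, 2), Pow(1, -1)), -3))) = Mul(40, Add(0, Mul(Mul(Rational(1, 2), 1), -3))) = Mul(40, Add(0, Mul(Rational(1, 2), -3))) = Mul(40, Add(0, Rational(-3, 2))) = Mul(40, Rational(-3, 2)) = -60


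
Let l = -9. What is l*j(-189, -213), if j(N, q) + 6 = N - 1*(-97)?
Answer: 882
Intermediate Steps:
j(N, q) = 91 + N (j(N, q) = -6 + (N - 1*(-97)) = -6 + (N + 97) = -6 + (97 + N) = 91 + N)
l*j(-189, -213) = -9*(91 - 189) = -9*(-98) = 882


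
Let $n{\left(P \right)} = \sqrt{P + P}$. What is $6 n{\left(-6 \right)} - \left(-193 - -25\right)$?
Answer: $168 + 12 i \sqrt{3} \approx 168.0 + 20.785 i$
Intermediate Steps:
$n{\left(P \right)} = \sqrt{2} \sqrt{P}$ ($n{\left(P \right)} = \sqrt{2 P} = \sqrt{2} \sqrt{P}$)
$6 n{\left(-6 \right)} - \left(-193 - -25\right) = 6 \sqrt{2} \sqrt{-6} - \left(-193 - -25\right) = 6 \sqrt{2} i \sqrt{6} - \left(-193 + 25\right) = 6 \cdot 2 i \sqrt{3} - -168 = 12 i \sqrt{3} + 168 = 168 + 12 i \sqrt{3}$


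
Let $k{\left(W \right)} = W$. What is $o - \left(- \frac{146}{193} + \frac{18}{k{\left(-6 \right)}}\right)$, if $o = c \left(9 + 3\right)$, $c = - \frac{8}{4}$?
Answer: $- \frac{3907}{193} \approx -20.244$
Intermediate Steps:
$c = -2$ ($c = \left(-8\right) \frac{1}{4} = -2$)
$o = -24$ ($o = - 2 \left(9 + 3\right) = \left(-2\right) 12 = -24$)
$o - \left(- \frac{146}{193} + \frac{18}{k{\left(-6 \right)}}\right) = -24 - \left(-3 - \frac{146}{193}\right) = -24 - - \frac{725}{193} = -24 + \left(\frac{146}{193} + 3\right) = -24 + \frac{725}{193} = - \frac{3907}{193}$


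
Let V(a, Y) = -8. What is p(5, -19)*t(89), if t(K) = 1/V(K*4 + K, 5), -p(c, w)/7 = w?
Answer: -133/8 ≈ -16.625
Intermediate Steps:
p(c, w) = -7*w
t(K) = -⅛ (t(K) = 1/(-8) = -⅛)
p(5, -19)*t(89) = -7*(-19)*(-⅛) = 133*(-⅛) = -133/8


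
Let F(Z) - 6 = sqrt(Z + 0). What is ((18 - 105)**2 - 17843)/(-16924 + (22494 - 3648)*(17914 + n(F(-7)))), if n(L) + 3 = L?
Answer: -867245954773/28501350800868544 + 48405951*I*sqrt(7)/28501350800868544 ≈ -3.0428e-5 + 4.4935e-9*I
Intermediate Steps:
F(Z) = 6 + sqrt(Z) (F(Z) = 6 + sqrt(Z + 0) = 6 + sqrt(Z))
n(L) = -3 + L
((18 - 105)**2 - 17843)/(-16924 + (22494 - 3648)*(17914 + n(F(-7)))) = ((18 - 105)**2 - 17843)/(-16924 + (22494 - 3648)*(17914 + (-3 + (6 + sqrt(-7))))) = ((-87)**2 - 17843)/(-16924 + 18846*(17914 + (-3 + (6 + I*sqrt(7))))) = (7569 - 17843)/(-16924 + 18846*(17914 + (3 + I*sqrt(7)))) = -10274/(-16924 + 18846*(17917 + I*sqrt(7))) = -10274/(-16924 + (337663782 + 18846*I*sqrt(7))) = -10274/(337646858 + 18846*I*sqrt(7))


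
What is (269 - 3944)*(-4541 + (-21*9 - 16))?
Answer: 17441550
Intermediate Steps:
(269 - 3944)*(-4541 + (-21*9 - 16)) = -3675*(-4541 + (-189 - 16)) = -3675*(-4541 - 205) = -3675*(-4746) = 17441550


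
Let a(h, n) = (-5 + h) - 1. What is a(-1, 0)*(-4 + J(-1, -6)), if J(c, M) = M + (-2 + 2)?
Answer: 70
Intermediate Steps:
J(c, M) = M (J(c, M) = M + 0 = M)
a(h, n) = -6 + h
a(-1, 0)*(-4 + J(-1, -6)) = (-6 - 1)*(-4 - 6) = -7*(-10) = 70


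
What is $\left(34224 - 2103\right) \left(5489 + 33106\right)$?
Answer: $1239709995$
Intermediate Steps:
$\left(34224 - 2103\right) \left(5489 + 33106\right) = 32121 \cdot 38595 = 1239709995$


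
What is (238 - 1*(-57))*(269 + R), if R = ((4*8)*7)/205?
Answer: 3266771/41 ≈ 79677.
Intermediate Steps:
R = 224/205 (R = (32*7)*(1/205) = 224*(1/205) = 224/205 ≈ 1.0927)
(238 - 1*(-57))*(269 + R) = (238 - 1*(-57))*(269 + 224/205) = (238 + 57)*(55369/205) = 295*(55369/205) = 3266771/41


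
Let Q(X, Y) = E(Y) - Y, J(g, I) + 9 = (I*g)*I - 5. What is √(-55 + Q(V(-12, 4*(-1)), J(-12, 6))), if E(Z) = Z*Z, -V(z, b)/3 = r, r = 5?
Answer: √199307 ≈ 446.44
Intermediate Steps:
V(z, b) = -15 (V(z, b) = -3*5 = -15)
E(Z) = Z²
J(g, I) = -14 + g*I² (J(g, I) = -9 + ((I*g)*I - 5) = -9 + (g*I² - 5) = -9 + (-5 + g*I²) = -14 + g*I²)
Q(X, Y) = Y² - Y
√(-55 + Q(V(-12, 4*(-1)), J(-12, 6))) = √(-55 + (-14 - 12*6²)*(-1 + (-14 - 12*6²))) = √(-55 + (-14 - 12*36)*(-1 + (-14 - 12*36))) = √(-55 + (-14 - 432)*(-1 + (-14 - 432))) = √(-55 - 446*(-1 - 446)) = √(-55 - 446*(-447)) = √(-55 + 199362) = √199307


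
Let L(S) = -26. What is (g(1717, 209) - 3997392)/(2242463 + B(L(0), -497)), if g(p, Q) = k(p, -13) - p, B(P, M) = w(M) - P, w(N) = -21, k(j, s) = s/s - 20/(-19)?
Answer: -18995758/10651723 ≈ -1.7833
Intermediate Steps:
k(j, s) = 39/19 (k(j, s) = 1 - 20*(-1/19) = 1 + 20/19 = 39/19)
B(P, M) = -21 - P
g(p, Q) = 39/19 - p
(g(1717, 209) - 3997392)/(2242463 + B(L(0), -497)) = ((39/19 - 1*1717) - 3997392)/(2242463 + (-21 - 1*(-26))) = ((39/19 - 1717) - 3997392)/(2242463 + (-21 + 26)) = (-32584/19 - 3997392)/(2242463 + 5) = -75983032/19/2242468 = -75983032/19*1/2242468 = -18995758/10651723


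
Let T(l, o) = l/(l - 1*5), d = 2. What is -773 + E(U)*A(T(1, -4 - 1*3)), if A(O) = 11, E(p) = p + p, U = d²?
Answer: -685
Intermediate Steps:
T(l, o) = l/(-5 + l) (T(l, o) = l/(l - 5) = l/(-5 + l))
U = 4 (U = 2² = 4)
E(p) = 2*p
-773 + E(U)*A(T(1, -4 - 1*3)) = -773 + (2*4)*11 = -773 + 8*11 = -773 + 88 = -685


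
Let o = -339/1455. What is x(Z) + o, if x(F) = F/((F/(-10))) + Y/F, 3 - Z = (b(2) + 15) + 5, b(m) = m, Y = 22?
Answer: -104967/9215 ≈ -11.391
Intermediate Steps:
o = -113/485 (o = -339*1/1455 = -113/485 ≈ -0.23299)
Z = -19 (Z = 3 - ((2 + 15) + 5) = 3 - (17 + 5) = 3 - 1*22 = 3 - 22 = -19)
x(F) = -10 + 22/F (x(F) = F/((F/(-10))) + 22/F = F/((F*(-⅒))) + 22/F = F/((-F/10)) + 22/F = F*(-10/F) + 22/F = -10 + 22/F)
x(Z) + o = (-10 + 22/(-19)) - 113/485 = (-10 + 22*(-1/19)) - 113/485 = (-10 - 22/19) - 113/485 = -212/19 - 113/485 = -104967/9215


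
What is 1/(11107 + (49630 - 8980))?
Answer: 1/51757 ≈ 1.9321e-5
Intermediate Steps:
1/(11107 + (49630 - 8980)) = 1/(11107 + 40650) = 1/51757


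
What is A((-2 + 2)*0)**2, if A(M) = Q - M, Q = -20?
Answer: 400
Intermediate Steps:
A(M) = -20 - M
A((-2 + 2)*0)**2 = (-20 - (-2 + 2)*0)**2 = (-20 - 0*0)**2 = (-20 - 1*0)**2 = (-20 + 0)**2 = (-20)**2 = 400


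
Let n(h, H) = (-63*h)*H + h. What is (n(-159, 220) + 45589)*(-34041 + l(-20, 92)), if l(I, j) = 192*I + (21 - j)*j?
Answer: -99892387210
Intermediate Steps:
l(I, j) = 192*I + j*(21 - j)
n(h, H) = h - 63*H*h (n(h, H) = -63*H*h + h = h - 63*H*h)
(n(-159, 220) + 45589)*(-34041 + l(-20, 92)) = (-159*(1 - 63*220) + 45589)*(-34041 + (-1*92² + 21*92 + 192*(-20))) = (-159*(1 - 13860) + 45589)*(-34041 + (-1*8464 + 1932 - 3840)) = (-159*(-13859) + 45589)*(-34041 + (-8464 + 1932 - 3840)) = (2203581 + 45589)*(-34041 - 10372) = 2249170*(-44413) = -99892387210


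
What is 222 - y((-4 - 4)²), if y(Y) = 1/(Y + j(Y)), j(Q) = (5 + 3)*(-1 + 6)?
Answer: 23087/104 ≈ 221.99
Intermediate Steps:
j(Q) = 40 (j(Q) = 8*5 = 40)
y(Y) = 1/(40 + Y) (y(Y) = 1/(Y + 40) = 1/(40 + Y))
222 - y((-4 - 4)²) = 222 - 1/(40 + (-4 - 4)²) = 222 - 1/(40 + (-8)²) = 222 - 1/(40 + 64) = 222 - 1/104 = 23087/104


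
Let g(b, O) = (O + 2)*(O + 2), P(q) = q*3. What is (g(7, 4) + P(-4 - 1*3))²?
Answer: 225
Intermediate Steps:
P(q) = 3*q
g(b, O) = (2 + O)² (g(b, O) = (2 + O)*(2 + O) = (2 + O)²)
(g(7, 4) + P(-4 - 1*3))² = ((2 + 4)² + 3*(-4 - 1*3))² = (6² + 3*(-4 - 3))² = (36 + 3*(-7))² = (36 - 21)² = 15² = 225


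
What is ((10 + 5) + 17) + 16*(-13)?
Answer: -176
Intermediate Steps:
((10 + 5) + 17) + 16*(-13) = (15 + 17) - 208 = 32 - 208 = -176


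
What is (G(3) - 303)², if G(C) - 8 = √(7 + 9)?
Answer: 84681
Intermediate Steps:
G(C) = 12 (G(C) = 8 + √(7 + 9) = 8 + √16 = 8 + 4 = 12)
(G(3) - 303)² = (12 - 303)² = (-291)² = 84681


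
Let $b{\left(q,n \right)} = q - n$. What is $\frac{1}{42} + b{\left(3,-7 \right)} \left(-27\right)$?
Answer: $- \frac{11339}{42} \approx -269.98$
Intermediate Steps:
$\frac{1}{42} + b{\left(3,-7 \right)} \left(-27\right) = \frac{1}{42} + \left(3 - -7\right) \left(-27\right) = \frac{1}{42} + \left(3 + 7\right) \left(-27\right) = \frac{1}{42} + 10 \left(-27\right) = \frac{1}{42} - 270 = - \frac{11339}{42}$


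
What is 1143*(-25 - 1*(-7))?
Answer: -20574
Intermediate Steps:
1143*(-25 - 1*(-7)) = 1143*(-25 + 7) = 1143*(-18) = -20574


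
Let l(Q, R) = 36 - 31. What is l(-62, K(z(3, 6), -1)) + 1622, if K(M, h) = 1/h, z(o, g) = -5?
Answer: 1627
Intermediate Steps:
l(Q, R) = 5
l(-62, K(z(3, 6), -1)) + 1622 = 5 + 1622 = 1627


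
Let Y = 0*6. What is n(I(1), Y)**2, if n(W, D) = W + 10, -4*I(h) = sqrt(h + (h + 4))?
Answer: (40 - sqrt(6))**2/16 ≈ 88.128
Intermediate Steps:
Y = 0
I(h) = -sqrt(4 + 2*h)/4 (I(h) = -sqrt(h + (h + 4))/4 = -sqrt(h + (4 + h))/4 = -sqrt(4 + 2*h)/4)
n(W, D) = 10 + W
n(I(1), Y)**2 = (10 - sqrt(4 + 2*1)/4)**2 = (10 - sqrt(4 + 2)/4)**2 = (10 - sqrt(6)/4)**2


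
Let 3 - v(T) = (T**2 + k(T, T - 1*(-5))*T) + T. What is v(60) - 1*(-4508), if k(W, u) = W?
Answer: -2749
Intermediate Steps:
v(T) = 3 - T - 2*T**2 (v(T) = 3 - ((T**2 + T*T) + T) = 3 - ((T**2 + T**2) + T) = 3 - (2*T**2 + T) = 3 - (T + 2*T**2) = 3 + (-T - 2*T**2) = 3 - T - 2*T**2)
v(60) - 1*(-4508) = (3 - 1*60 - 2*60**2) - 1*(-4508) = (3 - 60 - 2*3600) + 4508 = (3 - 60 - 7200) + 4508 = -7257 + 4508 = -2749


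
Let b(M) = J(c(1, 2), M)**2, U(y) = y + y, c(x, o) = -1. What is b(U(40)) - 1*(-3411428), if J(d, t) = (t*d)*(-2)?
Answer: 3437028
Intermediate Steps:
J(d, t) = -2*d*t (J(d, t) = (d*t)*(-2) = -2*d*t)
U(y) = 2*y
b(M) = 4*M**2 (b(M) = (-2*(-1)*M)**2 = (2*M)**2 = 4*M**2)
b(U(40)) - 1*(-3411428) = 4*(2*40)**2 - 1*(-3411428) = 4*80**2 + 3411428 = 4*6400 + 3411428 = 25600 + 3411428 = 3437028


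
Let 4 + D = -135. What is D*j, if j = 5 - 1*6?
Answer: 139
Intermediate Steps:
D = -139 (D = -4 - 135 = -139)
j = -1 (j = 5 - 6 = -1)
D*j = -139*(-1) = 139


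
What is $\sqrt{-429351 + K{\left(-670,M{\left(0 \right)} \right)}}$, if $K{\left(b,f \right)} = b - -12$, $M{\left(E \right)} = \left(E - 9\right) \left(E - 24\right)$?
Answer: $i \sqrt{430009} \approx 655.75 i$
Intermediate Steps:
$M{\left(E \right)} = \left(-24 + E\right) \left(-9 + E\right)$ ($M{\left(E \right)} = \left(-9 + E\right) \left(-24 + E\right) = \left(-24 + E\right) \left(-9 + E\right)$)
$K{\left(b,f \right)} = 12 + b$ ($K{\left(b,f \right)} = b + 12 = 12 + b$)
$\sqrt{-429351 + K{\left(-670,M{\left(0 \right)} \right)}} = \sqrt{-429351 + \left(12 - 670\right)} = \sqrt{-429351 - 658} = \sqrt{-430009} = i \sqrt{430009}$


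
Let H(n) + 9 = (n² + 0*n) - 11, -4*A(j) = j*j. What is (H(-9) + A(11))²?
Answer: 15129/16 ≈ 945.56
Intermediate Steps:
A(j) = -j²/4 (A(j) = -j*j/4 = -j²/4)
H(n) = -20 + n² (H(n) = -9 + ((n² + 0*n) - 11) = -9 + ((n² + 0) - 11) = -9 + (n² - 11) = -9 + (-11 + n²) = -20 + n²)
(H(-9) + A(11))² = ((-20 + (-9)²) - ¼*11²)² = ((-20 + 81) - ¼*121)² = (61 - 121/4)² = (123/4)² = 15129/16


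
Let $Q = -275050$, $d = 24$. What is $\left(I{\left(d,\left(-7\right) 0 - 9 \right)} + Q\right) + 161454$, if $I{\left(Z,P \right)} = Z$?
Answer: $-113572$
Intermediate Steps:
$\left(I{\left(d,\left(-7\right) 0 - 9 \right)} + Q\right) + 161454 = \left(24 - 275050\right) + 161454 = -275026 + 161454 = -113572$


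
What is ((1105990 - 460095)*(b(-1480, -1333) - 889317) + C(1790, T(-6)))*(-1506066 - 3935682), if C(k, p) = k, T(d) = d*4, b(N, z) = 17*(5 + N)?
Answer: 3213903002562899400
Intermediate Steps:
b(N, z) = 85 + 17*N
T(d) = 4*d
((1105990 - 460095)*(b(-1480, -1333) - 889317) + C(1790, T(-6)))*(-1506066 - 3935682) = ((1105990 - 460095)*((85 + 17*(-1480)) - 889317) + 1790)*(-1506066 - 3935682) = (645895*((85 - 25160) - 889317) + 1790)*(-5441748) = (645895*(-25075 - 889317) + 1790)*(-5441748) = (645895*(-914392) + 1790)*(-5441748) = (-590601220840 + 1790)*(-5441748) = -590601219050*(-5441748) = 3213903002562899400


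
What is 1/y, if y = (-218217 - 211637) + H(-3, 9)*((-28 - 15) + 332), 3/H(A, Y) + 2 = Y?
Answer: -7/3008111 ≈ -2.3270e-6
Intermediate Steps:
H(A, Y) = 3/(-2 + Y)
y = -3008111/7 (y = (-218217 - 211637) + (3/(-2 + 9))*((-28 - 15) + 332) = -429854 + (3/7)*(-43 + 332) = -429854 + (3*(⅐))*289 = -429854 + (3/7)*289 = -429854 + 867/7 = -3008111/7 ≈ -4.2973e+5)
1/y = 1/(-3008111/7) = -7/3008111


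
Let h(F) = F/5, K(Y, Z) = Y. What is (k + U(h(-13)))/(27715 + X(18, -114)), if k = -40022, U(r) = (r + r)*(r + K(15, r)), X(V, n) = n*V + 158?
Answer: -334054/215175 ≈ -1.5525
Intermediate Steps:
X(V, n) = 158 + V*n (X(V, n) = V*n + 158 = 158 + V*n)
h(F) = F/5 (h(F) = F*(⅕) = F/5)
U(r) = 2*r*(15 + r) (U(r) = (r + r)*(r + 15) = (2*r)*(15 + r) = 2*r*(15 + r))
(k + U(h(-13)))/(27715 + X(18, -114)) = (-40022 + 2*((⅕)*(-13))*(15 + (⅕)*(-13)))/(27715 + (158 + 18*(-114))) = (-40022 + 2*(-13/5)*(15 - 13/5))/(27715 + (158 - 2052)) = (-40022 + 2*(-13/5)*(62/5))/(27715 - 1894) = (-40022 - 1612/25)/25821 = -1002162/25*1/25821 = -334054/215175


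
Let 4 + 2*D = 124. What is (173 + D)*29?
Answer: 6757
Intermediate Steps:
D = 60 (D = -2 + (½)*124 = -2 + 62 = 60)
(173 + D)*29 = (173 + 60)*29 = 233*29 = 6757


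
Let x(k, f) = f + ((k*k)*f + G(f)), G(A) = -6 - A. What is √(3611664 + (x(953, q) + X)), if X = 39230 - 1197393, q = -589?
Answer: I*√532481606 ≈ 23076.0*I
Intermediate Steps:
x(k, f) = -6 + f*k² (x(k, f) = f + ((k*k)*f + (-6 - f)) = f + (k²*f + (-6 - f)) = f + (f*k² + (-6 - f)) = f + (-6 - f + f*k²) = -6 + f*k²)
X = -1158163
√(3611664 + (x(953, q) + X)) = √(3611664 + ((-6 - 589*953²) - 1158163)) = √(3611664 + ((-6 - 589*908209) - 1158163)) = √(3611664 + ((-6 - 534935101) - 1158163)) = √(3611664 + (-534935107 - 1158163)) = √(3611664 - 536093270) = √(-532481606) = I*√532481606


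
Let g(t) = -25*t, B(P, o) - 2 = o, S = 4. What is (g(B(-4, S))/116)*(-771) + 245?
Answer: 72035/58 ≈ 1242.0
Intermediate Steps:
B(P, o) = 2 + o
(g(B(-4, S))/116)*(-771) + 245 = (-25*(2 + 4)/116)*(-771) + 245 = (-25*6*(1/116))*(-771) + 245 = -150*1/116*(-771) + 245 = -75/58*(-771) + 245 = 57825/58 + 245 = 72035/58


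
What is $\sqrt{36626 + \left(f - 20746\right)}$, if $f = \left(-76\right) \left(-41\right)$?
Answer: $2 \sqrt{4749} \approx 137.83$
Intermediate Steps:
$f = 3116$
$\sqrt{36626 + \left(f - 20746\right)} = \sqrt{36626 + \left(3116 - 20746\right)} = \sqrt{36626 - 17630} = \sqrt{18996} = 2 \sqrt{4749}$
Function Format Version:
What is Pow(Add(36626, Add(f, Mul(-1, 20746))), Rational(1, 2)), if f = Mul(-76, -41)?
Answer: Mul(2, Pow(4749, Rational(1, 2))) ≈ 137.83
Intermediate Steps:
f = 3116
Pow(Add(36626, Add(f, Mul(-1, 20746))), Rational(1, 2)) = Pow(Add(36626, Add(3116, Mul(-1, 20746))), Rational(1, 2)) = Pow(Add(36626, Add(3116, -20746)), Rational(1, 2)) = Pow(Add(36626, -17630), Rational(1, 2)) = Pow(18996, Rational(1, 2)) = Mul(2, Pow(4749, Rational(1, 2)))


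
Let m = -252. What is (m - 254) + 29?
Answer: -477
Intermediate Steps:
(m - 254) + 29 = (-252 - 254) + 29 = -506 + 29 = -477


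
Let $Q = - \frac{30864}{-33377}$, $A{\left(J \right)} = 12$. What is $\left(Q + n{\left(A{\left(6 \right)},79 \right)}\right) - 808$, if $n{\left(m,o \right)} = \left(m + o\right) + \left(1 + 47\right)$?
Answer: $- \frac{22298349}{33377} \approx -668.08$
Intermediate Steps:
$n{\left(m,o \right)} = 48 + m + o$ ($n{\left(m,o \right)} = \left(m + o\right) + 48 = 48 + m + o$)
$Q = \frac{30864}{33377}$ ($Q = \left(-30864\right) \left(- \frac{1}{33377}\right) = \frac{30864}{33377} \approx 0.92471$)
$\left(Q + n{\left(A{\left(6 \right)},79 \right)}\right) - 808 = \left(\frac{30864}{33377} + \left(48 + 12 + 79\right)\right) - 808 = \left(\frac{30864}{33377} + 139\right) - 808 = \frac{4670267}{33377} - 808 = - \frac{22298349}{33377}$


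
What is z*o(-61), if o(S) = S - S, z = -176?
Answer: 0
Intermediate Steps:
o(S) = 0
z*o(-61) = -176*0 = 0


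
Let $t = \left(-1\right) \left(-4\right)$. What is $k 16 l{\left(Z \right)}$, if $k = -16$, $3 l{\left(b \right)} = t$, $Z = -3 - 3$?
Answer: $- \frac{1024}{3} \approx -341.33$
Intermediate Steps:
$t = 4$
$Z = -6$ ($Z = -3 - 3 = -6$)
$l{\left(b \right)} = \frac{4}{3}$ ($l{\left(b \right)} = \frac{1}{3} \cdot 4 = \frac{4}{3}$)
$k 16 l{\left(Z \right)} = \left(-16\right) 16 \cdot \frac{4}{3} = \left(-256\right) \frac{4}{3} = - \frac{1024}{3}$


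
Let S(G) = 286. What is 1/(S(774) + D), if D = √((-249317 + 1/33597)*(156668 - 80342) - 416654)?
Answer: 1601457/106557744688583 - I*√2386670106876790638/213115489377166 ≈ 1.5029e-8 - 7.2491e-6*I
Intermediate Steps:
D = I*√2386670106876790638/11199 (D = √((-249317 + 1/33597)*76326 - 416654) = √(-8376303248/33597*76326 - 416654) = √(-213109907235616/11199 - 416654) = √(-213114573343762/11199) = I*√2386670106876790638/11199 ≈ 1.3795e+5*I)
1/(S(774) + D) = 1/(286 + I*√2386670106876790638/11199)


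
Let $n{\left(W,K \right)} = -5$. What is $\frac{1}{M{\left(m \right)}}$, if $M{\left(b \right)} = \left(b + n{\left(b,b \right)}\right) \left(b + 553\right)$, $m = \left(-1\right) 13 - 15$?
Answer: $- \frac{1}{17325} \approx -5.772 \cdot 10^{-5}$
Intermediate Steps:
$m = -28$ ($m = -13 - 15 = -28$)
$M{\left(b \right)} = \left(-5 + b\right) \left(553 + b\right)$ ($M{\left(b \right)} = \left(b - 5\right) \left(b + 553\right) = \left(-5 + b\right) \left(553 + b\right)$)
$\frac{1}{M{\left(m \right)}} = \frac{1}{-2765 + \left(-28\right)^{2} + 548 \left(-28\right)} = \frac{1}{-2765 + 784 - 15344} = \frac{1}{-17325} = - \frac{1}{17325}$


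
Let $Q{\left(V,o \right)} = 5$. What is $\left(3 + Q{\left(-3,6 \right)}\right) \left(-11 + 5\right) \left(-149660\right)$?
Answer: $7183680$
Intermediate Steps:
$\left(3 + Q{\left(-3,6 \right)}\right) \left(-11 + 5\right) \left(-149660\right) = \left(3 + 5\right) \left(-11 + 5\right) \left(-149660\right) = 8 \left(-6\right) \left(-149660\right) = \left(-48\right) \left(-149660\right) = 7183680$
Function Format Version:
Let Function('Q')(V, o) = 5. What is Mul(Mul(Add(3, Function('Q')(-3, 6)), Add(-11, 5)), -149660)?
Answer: 7183680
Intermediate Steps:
Mul(Mul(Add(3, Function('Q')(-3, 6)), Add(-11, 5)), -149660) = Mul(Mul(Add(3, 5), Add(-11, 5)), -149660) = Mul(Mul(8, -6), -149660) = Mul(-48, -149660) = 7183680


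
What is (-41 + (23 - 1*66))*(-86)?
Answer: 7224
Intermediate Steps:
(-41 + (23 - 1*66))*(-86) = (-41 + (23 - 66))*(-86) = (-41 - 43)*(-86) = -84*(-86) = 7224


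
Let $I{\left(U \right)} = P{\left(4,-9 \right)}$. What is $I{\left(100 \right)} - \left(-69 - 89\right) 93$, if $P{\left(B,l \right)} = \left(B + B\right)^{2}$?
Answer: $14758$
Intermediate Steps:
$P{\left(B,l \right)} = 4 B^{2}$ ($P{\left(B,l \right)} = \left(2 B\right)^{2} = 4 B^{2}$)
$I{\left(U \right)} = 64$ ($I{\left(U \right)} = 4 \cdot 4^{2} = 4 \cdot 16 = 64$)
$I{\left(100 \right)} - \left(-69 - 89\right) 93 = 64 - \left(-69 - 89\right) 93 = 64 - \left(-158\right) 93 = 64 - -14694 = 64 + 14694 = 14758$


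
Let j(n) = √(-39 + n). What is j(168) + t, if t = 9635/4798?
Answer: 9635/4798 + √129 ≈ 13.366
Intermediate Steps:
t = 9635/4798 (t = 9635*(1/4798) = 9635/4798 ≈ 2.0081)
j(168) + t = √(-39 + 168) + 9635/4798 = √129 + 9635/4798 = 9635/4798 + √129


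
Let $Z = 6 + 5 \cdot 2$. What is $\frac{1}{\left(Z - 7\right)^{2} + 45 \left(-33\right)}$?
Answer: $- \frac{1}{1404} \approx -0.00071225$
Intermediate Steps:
$Z = 16$ ($Z = 6 + 10 = 16$)
$\frac{1}{\left(Z - 7\right)^{2} + 45 \left(-33\right)} = \frac{1}{\left(16 - 7\right)^{2} + 45 \left(-33\right)} = \frac{1}{9^{2} - 1485} = \frac{1}{81 - 1485} = \frac{1}{-1404} = - \frac{1}{1404}$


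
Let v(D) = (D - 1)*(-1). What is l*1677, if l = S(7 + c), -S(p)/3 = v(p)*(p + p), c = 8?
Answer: 2113020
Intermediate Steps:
v(D) = 1 - D (v(D) = (-1 + D)*(-1) = 1 - D)
S(p) = -6*p*(1 - p) (S(p) = -3*(1 - p)*(p + p) = -3*(1 - p)*2*p = -6*p*(1 - p))
l = 1260 (l = 6*(7 + 8)*(-1 + (7 + 8)) = 6*15*(-1 + 15) = 6*15*14 = 1260)
l*1677 = 1260*1677 = 2113020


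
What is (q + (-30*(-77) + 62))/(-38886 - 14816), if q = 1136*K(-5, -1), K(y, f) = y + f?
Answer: 202/2441 ≈ 0.082753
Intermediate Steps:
K(y, f) = f + y
q = -6816 (q = 1136*(-1 - 5) = 1136*(-6) = -6816)
(q + (-30*(-77) + 62))/(-38886 - 14816) = (-6816 + (-30*(-77) + 62))/(-38886 - 14816) = (-6816 + (2310 + 62))/(-53702) = (-6816 + 2372)*(-1/53702) = -4444*(-1/53702) = 202/2441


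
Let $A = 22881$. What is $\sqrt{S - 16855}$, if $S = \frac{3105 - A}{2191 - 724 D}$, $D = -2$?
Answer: $\frac{i \sqrt{24807920591}}{1213} \approx 129.85 i$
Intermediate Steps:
$S = - \frac{6592}{1213}$ ($S = \frac{3105 - 22881}{2191 - -1448} = \frac{3105 - 22881}{2191 + 1448} = - \frac{19776}{3639} = \left(-19776\right) \frac{1}{3639} = - \frac{6592}{1213} \approx -5.4345$)
$\sqrt{S - 16855} = \sqrt{- \frac{6592}{1213} - 16855} = \sqrt{- \frac{20451707}{1213}} = \frac{i \sqrt{24807920591}}{1213}$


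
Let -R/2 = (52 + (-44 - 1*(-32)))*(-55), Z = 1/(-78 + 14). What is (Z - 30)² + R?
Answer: 21712641/4096 ≈ 5300.9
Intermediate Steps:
Z = -1/64 (Z = 1/(-64) = -1/64 ≈ -0.015625)
R = 4400 (R = -2*(52 + (-44 - 1*(-32)))*(-55) = -2*(52 + (-44 + 32))*(-55) = -2*(52 - 12)*(-55) = -80*(-55) = -2*(-2200) = 4400)
(Z - 30)² + R = (-1/64 - 30)² + 4400 = (-1921/64)² + 4400 = 3690241/4096 + 4400 = 21712641/4096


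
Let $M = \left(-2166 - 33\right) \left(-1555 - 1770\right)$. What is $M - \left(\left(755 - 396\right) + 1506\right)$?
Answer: $7309810$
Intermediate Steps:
$M = 7311675$ ($M = \left(-2199\right) \left(-3325\right) = 7311675$)
$M - \left(\left(755 - 396\right) + 1506\right) = 7311675 - \left(\left(755 - 396\right) + 1506\right) = 7311675 - \left(359 + 1506\right) = 7311675 - 1865 = 7309810$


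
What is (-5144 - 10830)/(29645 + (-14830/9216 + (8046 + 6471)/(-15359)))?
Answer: -161506888704/299703216017 ≈ -0.53889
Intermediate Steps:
(-5144 - 10830)/(29645 + (-14830/9216 + (8046 + 6471)/(-15359))) = -15974/(29645 + (-14830*1/9216 + 14517*(-1/15359))) = -15974/(29645 + (-7415/4608 - 14517/15359)) = -15974/(29645 - 180781321/70774272) = -15974/2097922512119/70774272 = -15974*70774272/2097922512119 = -161506888704/299703216017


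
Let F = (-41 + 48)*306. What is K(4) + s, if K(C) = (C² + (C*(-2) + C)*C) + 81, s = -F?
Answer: -2061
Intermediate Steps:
F = 2142 (F = 7*306 = 2142)
s = -2142 (s = -1*2142 = -2142)
K(C) = 81 (K(C) = (C² + (-2*C + C)*C) + 81 = (C² + (-C)*C) + 81 = (C² - C²) + 81 = 0 + 81 = 81)
K(4) + s = 81 - 2142 = -2061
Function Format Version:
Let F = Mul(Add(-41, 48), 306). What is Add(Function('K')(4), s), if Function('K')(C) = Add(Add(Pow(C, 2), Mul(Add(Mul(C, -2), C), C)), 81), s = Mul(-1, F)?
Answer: -2061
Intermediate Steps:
F = 2142 (F = Mul(7, 306) = 2142)
s = -2142 (s = Mul(-1, 2142) = -2142)
Function('K')(C) = 81 (Function('K')(C) = Add(Add(Pow(C, 2), Mul(Add(Mul(-2, C), C), C)), 81) = Add(Add(Pow(C, 2), Mul(Mul(-1, C), C)), 81) = Add(Add(Pow(C, 2), Mul(-1, Pow(C, 2))), 81) = Add(0, 81) = 81)
Add(Function('K')(4), s) = Add(81, -2142) = -2061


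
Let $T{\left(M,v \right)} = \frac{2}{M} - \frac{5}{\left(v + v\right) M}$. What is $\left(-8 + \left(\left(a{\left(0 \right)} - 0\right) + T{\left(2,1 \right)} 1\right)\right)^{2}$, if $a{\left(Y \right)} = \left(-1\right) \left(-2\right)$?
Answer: $\frac{625}{16} \approx 39.063$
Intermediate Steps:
$T{\left(M,v \right)} = \frac{2}{M} - \frac{5}{2 M v}$ ($T{\left(M,v \right)} = \frac{2}{M} - \frac{5}{2 v M} = \frac{2}{M} - \frac{5}{2 M v}$)
$a{\left(Y \right)} = 2$
$\left(-8 + \left(\left(a{\left(0 \right)} - 0\right) + T{\left(2,1 \right)} 1\right)\right)^{2} = \left(-8 + \left(\left(2 - 0\right) + \frac{-5 + 4 \cdot 1}{2 \cdot 2 \cdot 1} \cdot 1\right)\right)^{2} = \left(-8 + \left(\left(2 + 0\right) + \frac{1}{2} \cdot \frac{1}{2} \cdot 1 \left(-5 + 4\right) 1\right)\right)^{2} = \left(-8 + \left(2 + \frac{1}{2} \cdot \frac{1}{2} \cdot 1 \left(-1\right) 1\right)\right)^{2} = \left(-8 + \left(2 - \frac{1}{4}\right)\right)^{2} = \left(-8 + \frac{7}{4}\right)^{2} = \left(- \frac{25}{4}\right)^{2} = \frac{625}{16}$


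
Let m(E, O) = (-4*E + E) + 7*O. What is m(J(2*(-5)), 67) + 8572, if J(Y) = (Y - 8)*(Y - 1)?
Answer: 8447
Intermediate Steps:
J(Y) = (-1 + Y)*(-8 + Y) (J(Y) = (-8 + Y)*(-1 + Y) = (-1 + Y)*(-8 + Y))
m(E, O) = -3*E + 7*O
m(J(2*(-5)), 67) + 8572 = (-3*(8 + (2*(-5))² - 18*(-5)) + 7*67) + 8572 = (-3*(8 + (-10)² - 9*(-10)) + 469) + 8572 = (-3*(8 + 100 + 90) + 469) + 8572 = (-3*198 + 469) + 8572 = (-594 + 469) + 8572 = -125 + 8572 = 8447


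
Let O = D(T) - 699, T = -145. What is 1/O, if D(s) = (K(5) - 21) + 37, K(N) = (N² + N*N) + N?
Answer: -1/628 ≈ -0.0015924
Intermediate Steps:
K(N) = N + 2*N² (K(N) = (N² + N²) + N = 2*N² + N = N + 2*N²)
D(s) = 71 (D(s) = (5*(1 + 2*5) - 21) + 37 = (5*(1 + 10) - 21) + 37 = (5*11 - 21) + 37 = (55 - 21) + 37 = 34 + 37 = 71)
O = -628 (O = 71 - 699 = -628)
1/O = 1/(-628) = -1/628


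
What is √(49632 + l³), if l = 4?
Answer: 4*√3106 ≈ 222.93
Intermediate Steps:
√(49632 + l³) = √(49632 + 4³) = √(49632 + 64) = √49696 = 4*√3106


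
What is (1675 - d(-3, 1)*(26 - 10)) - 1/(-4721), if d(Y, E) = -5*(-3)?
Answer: 6774636/4721 ≈ 1435.0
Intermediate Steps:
d(Y, E) = 15
(1675 - d(-3, 1)*(26 - 10)) - 1/(-4721) = (1675 - 15*(26 - 10)) - 1/(-4721) = (1675 - 15*16) - 1*(-1/4721) = (1675 - 1*240) + 1/4721 = (1675 - 240) + 1/4721 = 1435 + 1/4721 = 6774636/4721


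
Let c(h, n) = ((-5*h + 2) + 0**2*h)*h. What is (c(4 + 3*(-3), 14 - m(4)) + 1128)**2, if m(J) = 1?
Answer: 986049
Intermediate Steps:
c(h, n) = h*(2 - 5*h) (c(h, n) = ((2 - 5*h) + 0*h)*h = ((2 - 5*h) + 0)*h = (2 - 5*h)*h = h*(2 - 5*h))
(c(4 + 3*(-3), 14 - m(4)) + 1128)**2 = ((4 + 3*(-3))*(2 - 5*(4 + 3*(-3))) + 1128)**2 = ((4 - 9)*(2 - 5*(4 - 9)) + 1128)**2 = (-5*(2 - 5*(-5)) + 1128)**2 = (-5*(2 + 25) + 1128)**2 = (-5*27 + 1128)**2 = (-135 + 1128)**2 = 993**2 = 986049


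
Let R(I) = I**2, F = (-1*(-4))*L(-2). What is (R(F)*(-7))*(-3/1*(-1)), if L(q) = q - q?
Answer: 0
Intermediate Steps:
L(q) = 0
F = 0 (F = -1*(-4)*0 = 4*0 = 0)
(R(F)*(-7))*(-3/1*(-1)) = (0**2*(-7))*(-3/1*(-1)) = (0*(-7))*(-3*1*(-1)) = 0*(-3*(-1)) = 0*3 = 0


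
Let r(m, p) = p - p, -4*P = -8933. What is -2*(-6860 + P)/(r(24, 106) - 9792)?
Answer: -6169/6528 ≈ -0.94501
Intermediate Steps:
P = 8933/4 (P = -1/4*(-8933) = 8933/4 ≈ 2233.3)
r(m, p) = 0
-2*(-6860 + P)/(r(24, 106) - 9792) = -2*(-6860 + 8933/4)/(0 - 9792) = -(-18507)/(2*(-9792)) = -(-18507)*(-1)/(2*9792) = -2*6169/13056 = -6169/6528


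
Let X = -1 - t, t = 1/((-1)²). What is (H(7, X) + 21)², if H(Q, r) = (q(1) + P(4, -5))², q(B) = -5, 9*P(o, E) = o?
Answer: 11437924/6561 ≈ 1743.3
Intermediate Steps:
P(o, E) = o/9
t = 1 (t = 1/1 = 1)
X = -2 (X = -1 - 1*1 = -1 - 1 = -2)
H(Q, r) = 1681/81 (H(Q, r) = (-5 + (⅑)*4)² = (-5 + 4/9)² = (-41/9)² = 1681/81)
(H(7, X) + 21)² = (1681/81 + 21)² = (3382/81)² = 11437924/6561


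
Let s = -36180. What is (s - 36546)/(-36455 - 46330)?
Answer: 24242/27595 ≈ 0.87849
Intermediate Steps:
(s - 36546)/(-36455 - 46330) = (-36180 - 36546)/(-36455 - 46330) = -72726/(-82785) = -72726*(-1/82785) = 24242/27595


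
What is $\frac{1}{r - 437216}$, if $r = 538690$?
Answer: $\frac{1}{101474} \approx 9.8547 \cdot 10^{-6}$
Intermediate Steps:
$\frac{1}{r - 437216} = \frac{1}{538690 - 437216} = \frac{1}{101474}$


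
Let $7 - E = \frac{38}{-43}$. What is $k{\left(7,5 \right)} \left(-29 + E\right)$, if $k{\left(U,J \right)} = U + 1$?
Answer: $- \frac{7264}{43} \approx -168.93$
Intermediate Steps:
$k{\left(U,J \right)} = 1 + U$
$E = \frac{339}{43}$ ($E = 7 - \frac{38}{-43} = 7 - 38 \left(- \frac{1}{43}\right) = 7 - - \frac{38}{43} = 7 + \frac{38}{43} = \frac{339}{43} \approx 7.8837$)
$k{\left(7,5 \right)} \left(-29 + E\right) = \left(1 + 7\right) \left(-29 + \frac{339}{43}\right) = 8 \left(- \frac{908}{43}\right) = - \frac{7264}{43}$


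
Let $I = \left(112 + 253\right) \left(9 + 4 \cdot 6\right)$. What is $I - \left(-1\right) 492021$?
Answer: $504066$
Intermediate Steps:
$I = 12045$ ($I = 365 \left(9 + 24\right) = 365 \cdot 33 = 12045$)
$I - \left(-1\right) 492021 = 12045 - \left(-1\right) 492021 = 12045 - -492021 = 12045 + 492021 = 504066$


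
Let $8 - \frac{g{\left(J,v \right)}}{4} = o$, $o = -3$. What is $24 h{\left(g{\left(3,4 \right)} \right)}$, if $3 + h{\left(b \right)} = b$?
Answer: $984$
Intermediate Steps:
$g{\left(J,v \right)} = 44$ ($g{\left(J,v \right)} = 32 - -12 = 32 + 12 = 44$)
$h{\left(b \right)} = -3 + b$
$24 h{\left(g{\left(3,4 \right)} \right)} = 24 \left(-3 + 44\right) = 24 \cdot 41 = 984$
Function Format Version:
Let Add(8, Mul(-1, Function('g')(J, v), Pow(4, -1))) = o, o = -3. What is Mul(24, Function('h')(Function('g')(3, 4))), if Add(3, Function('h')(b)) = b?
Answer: 984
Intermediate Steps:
Function('g')(J, v) = 44 (Function('g')(J, v) = Add(32, Mul(-4, -3)) = Add(32, 12) = 44)
Function('h')(b) = Add(-3, b)
Mul(24, Function('h')(Function('g')(3, 4))) = Mul(24, Add(-3, 44)) = Mul(24, 41) = 984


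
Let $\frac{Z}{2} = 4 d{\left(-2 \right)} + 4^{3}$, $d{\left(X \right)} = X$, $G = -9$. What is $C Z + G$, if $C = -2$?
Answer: $-233$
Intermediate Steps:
$Z = 112$ ($Z = 2 \left(4 \left(-2\right) + 4^{3}\right) = 2 \left(-8 + 64\right) = 2 \cdot 56 = 112$)
$C Z + G = \left(-2\right) 112 - 9 = -224 - 9 = -233$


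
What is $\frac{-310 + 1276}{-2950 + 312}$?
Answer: $- \frac{483}{1319} \approx -0.36619$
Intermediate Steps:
$\frac{-310 + 1276}{-2950 + 312} = \frac{966}{-2638} = 966 \left(- \frac{1}{2638}\right) = - \frac{483}{1319}$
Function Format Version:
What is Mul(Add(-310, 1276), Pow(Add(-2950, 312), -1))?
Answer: Rational(-483, 1319) ≈ -0.36619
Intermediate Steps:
Mul(Add(-310, 1276), Pow(Add(-2950, 312), -1)) = Mul(966, Pow(-2638, -1)) = Mul(966, Rational(-1, 2638)) = Rational(-483, 1319)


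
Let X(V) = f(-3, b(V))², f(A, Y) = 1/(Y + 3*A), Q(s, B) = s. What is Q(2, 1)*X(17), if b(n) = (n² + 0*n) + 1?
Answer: 2/78961 ≈ 2.5329e-5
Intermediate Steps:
b(n) = 1 + n² (b(n) = (n² + 0) + 1 = n² + 1 = 1 + n²)
X(V) = (-8 + V²)⁻² (X(V) = (1/((1 + V²) + 3*(-3)))² = (1/((1 + V²) - 9))² = (1/(-8 + V²))² = (-8 + V²)⁻²)
Q(2, 1)*X(17) = 2/(-8 + 17²)² = 2/(-8 + 289)² = 2/281² = 2*(1/78961) = 2/78961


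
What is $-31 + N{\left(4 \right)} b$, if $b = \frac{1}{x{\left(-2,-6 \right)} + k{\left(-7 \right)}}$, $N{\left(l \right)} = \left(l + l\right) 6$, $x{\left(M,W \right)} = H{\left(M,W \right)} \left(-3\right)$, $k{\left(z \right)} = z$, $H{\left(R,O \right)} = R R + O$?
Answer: $-79$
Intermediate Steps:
$H{\left(R,O \right)} = O + R^{2}$ ($H{\left(R,O \right)} = R^{2} + O = O + R^{2}$)
$x{\left(M,W \right)} = - 3 W - 3 M^{2}$ ($x{\left(M,W \right)} = \left(W + M^{2}\right) \left(-3\right) = - 3 W - 3 M^{2}$)
$N{\left(l \right)} = 12 l$ ($N{\left(l \right)} = 2 l 6 = 12 l$)
$b = -1$ ($b = \frac{1}{\left(\left(-3\right) \left(-6\right) - 3 \left(-2\right)^{2}\right) - 7} = \frac{1}{\left(18 - 12\right) - 7} = \frac{1}{6 - 7} = \frac{1}{-1} = -1$)
$-31 + N{\left(4 \right)} b = -31 + 12 \cdot 4 \left(-1\right) = -31 + 48 \left(-1\right) = -31 - 48 = -79$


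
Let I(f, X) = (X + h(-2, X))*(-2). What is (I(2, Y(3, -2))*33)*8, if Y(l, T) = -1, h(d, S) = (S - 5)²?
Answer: -18480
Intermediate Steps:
h(d, S) = (-5 + S)²
I(f, X) = -2*X - 2*(-5 + X)² (I(f, X) = (X + (-5 + X)²)*(-2) = -2*X - 2*(-5 + X)²)
(I(2, Y(3, -2))*33)*8 = ((-2*(-1) - 2*(-5 - 1)²)*33)*8 = ((2 - 2*(-6)²)*33)*8 = ((2 - 2*36)*33)*8 = ((2 - 72)*33)*8 = -70*33*8 = -2310*8 = -18480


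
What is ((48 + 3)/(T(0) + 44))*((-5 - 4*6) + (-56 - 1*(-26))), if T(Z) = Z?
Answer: -3009/44 ≈ -68.386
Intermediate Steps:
((48 + 3)/(T(0) + 44))*((-5 - 4*6) + (-56 - 1*(-26))) = ((48 + 3)/(0 + 44))*((-5 - 4*6) + (-56 - 1*(-26))) = (51/44)*((-5 - 24) + (-56 + 26)) = (51*(1/44))*(-29 - 30) = (51/44)*(-59) = -3009/44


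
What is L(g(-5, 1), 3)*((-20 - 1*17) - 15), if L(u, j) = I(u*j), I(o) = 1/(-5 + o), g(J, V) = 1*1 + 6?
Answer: -13/4 ≈ -3.2500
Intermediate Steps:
g(J, V) = 7 (g(J, V) = 1 + 6 = 7)
L(u, j) = 1/(-5 + j*u) (L(u, j) = 1/(-5 + u*j) = 1/(-5 + j*u))
L(g(-5, 1), 3)*((-20 - 1*17) - 15) = ((-20 - 1*17) - 15)/(-5 + 3*7) = ((-20 - 17) - 15)/(-5 + 21) = (-37 - 15)/16 = (1/16)*(-52) = -13/4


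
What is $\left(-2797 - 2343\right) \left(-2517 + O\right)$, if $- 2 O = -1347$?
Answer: $9475590$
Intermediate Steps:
$O = \frac{1347}{2}$ ($O = \left(- \frac{1}{2}\right) \left(-1347\right) = \frac{1347}{2} \approx 673.5$)
$\left(-2797 - 2343\right) \left(-2517 + O\right) = \left(-2797 - 2343\right) \left(-2517 + \frac{1347}{2}\right) = \left(-5140\right) \left(- \frac{3687}{2}\right) = 9475590$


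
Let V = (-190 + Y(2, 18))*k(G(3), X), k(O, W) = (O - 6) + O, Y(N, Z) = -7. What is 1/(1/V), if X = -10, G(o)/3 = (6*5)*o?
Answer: -105198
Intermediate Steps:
G(o) = 90*o (G(o) = 3*((6*5)*o) = 3*(30*o) = 90*o)
k(O, W) = -6 + 2*O (k(O, W) = (-6 + O) + O = -6 + 2*O)
V = -105198 (V = (-190 - 7)*(-6 + 2*(90*3)) = -197*(-6 + 2*270) = -197*(-6 + 540) = -197*534 = -105198)
1/(1/V) = 1/(1/(-105198)) = 1/(-1/105198) = -105198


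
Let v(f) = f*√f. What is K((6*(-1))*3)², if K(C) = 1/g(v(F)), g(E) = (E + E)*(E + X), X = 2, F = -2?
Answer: -I/(-128*I + 256*√2) ≈ 0.00086806 - 0.0024552*I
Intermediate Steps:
v(f) = f^(3/2)
g(E) = 2*E*(2 + E) (g(E) = (E + E)*(E + 2) = (2*E)*(2 + E) = 2*E*(2 + E))
K(C) = I*√2/(8*(2 - 2*I*√2)) (K(C) = 1/(2*(-2)^(3/2)*(2 + (-2)^(3/2))) = 1/(2*(-2*I*√2)*(2 - 2*I*√2)) = 1/(-4*I*√2*(2 - 2*I*√2)) = I*√2/(8*(2 - 2*I*√2)))
K((6*(-1))*3)² = (-1/24 + I*√2/48)²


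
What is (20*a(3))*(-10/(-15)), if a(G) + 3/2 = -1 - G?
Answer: -220/3 ≈ -73.333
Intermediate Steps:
a(G) = -5/2 - G (a(G) = -3/2 + (-1 - G) = -5/2 - G)
(20*a(3))*(-10/(-15)) = (20*(-5/2 - 1*3))*(-10/(-15)) = (20*(-5/2 - 3))*(-10*(-1/15)) = (20*(-11/2))*(2/3) = -110*2/3 = -220/3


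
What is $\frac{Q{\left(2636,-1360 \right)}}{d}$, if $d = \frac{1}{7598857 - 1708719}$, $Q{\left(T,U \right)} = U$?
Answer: $-8010587680$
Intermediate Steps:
$d = \frac{1}{5890138} \approx 1.6978 \cdot 10^{-7}$
$\frac{Q{\left(2636,-1360 \right)}}{d} = - 1360 \frac{1}{\frac{1}{5890138}} = \left(-1360\right) 5890138 = -8010587680$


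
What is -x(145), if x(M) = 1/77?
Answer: -1/77 ≈ -0.012987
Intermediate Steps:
x(M) = 1/77
-x(145) = -1*1/77 = -1/77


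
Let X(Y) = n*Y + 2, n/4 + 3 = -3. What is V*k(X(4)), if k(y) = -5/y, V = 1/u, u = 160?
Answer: 1/3008 ≈ 0.00033245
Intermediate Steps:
n = -24 (n = -12 + 4*(-3) = -12 - 12 = -24)
X(Y) = 2 - 24*Y (X(Y) = -24*Y + 2 = 2 - 24*Y)
V = 1/160 ≈ 0.0062500
V*k(X(4)) = (-5/(2 - 24*4))/160 = (-5/(2 - 96))/160 = (-5/(-94))/160 = (-5*(-1/94))/160 = (1/160)*(5/94) = 1/3008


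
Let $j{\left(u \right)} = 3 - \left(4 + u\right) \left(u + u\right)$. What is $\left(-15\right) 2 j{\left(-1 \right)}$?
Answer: $-270$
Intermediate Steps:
$j{\left(u \right)} = 3 - 2 u \left(4 + u\right)$ ($j{\left(u \right)} = 3 - \left(4 + u\right) 2 u = 3 - 2 u \left(4 + u\right)$)
$\left(-15\right) 2 j{\left(-1 \right)} = \left(-15\right) 2 \left(3 - -8 - 2 \left(-1\right)^{2}\right) = - 30 \left(3 + 8 - 2\right) = \left(-30\right) 9 = -270$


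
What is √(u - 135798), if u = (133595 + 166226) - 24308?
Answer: √139715 ≈ 373.78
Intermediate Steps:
u = 275513 (u = 299821 - 24308 = 275513)
√(u - 135798) = √(275513 - 135798) = √139715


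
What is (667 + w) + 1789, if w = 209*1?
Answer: 2665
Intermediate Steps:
w = 209
(667 + w) + 1789 = (667 + 209) + 1789 = 876 + 1789 = 2665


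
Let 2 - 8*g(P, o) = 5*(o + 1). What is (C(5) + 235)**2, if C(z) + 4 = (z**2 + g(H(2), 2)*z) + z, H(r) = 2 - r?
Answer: 4092529/64 ≈ 63946.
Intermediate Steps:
g(P, o) = -3/8 - 5*o/8 (g(P, o) = 1/4 - 5*(o + 1)/8 = 1/4 - 5*(1 + o)/8 = 1/4 - (5 + 5*o)/8 = 1/4 + (-5/8 - 5*o/8) = -3/8 - 5*o/8)
C(z) = -4 + z**2 - 5*z/8 (C(z) = -4 + ((z**2 + (-3/8 - 5/8*2)*z) + z) = -4 + ((z**2 + (-3/8 - 5/4)*z) + z) = -4 + ((z**2 - 13*z/8) + z) = -4 + (z**2 - 5*z/8) = -4 + z**2 - 5*z/8)
(C(5) + 235)**2 = ((-4 + 5**2 - 5/8*5) + 235)**2 = ((-4 + 25 - 25/8) + 235)**2 = (143/8 + 235)**2 = (2023/8)**2 = 4092529/64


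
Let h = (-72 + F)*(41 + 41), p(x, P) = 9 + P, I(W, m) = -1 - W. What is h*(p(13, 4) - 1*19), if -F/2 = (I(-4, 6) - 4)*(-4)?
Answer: 39360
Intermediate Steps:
F = -8 (F = -2*((-1 - 1*(-4)) - 4)*(-4) = -2*((-1 + 4) - 4)*(-4) = -2*(3 - 4)*(-4) = -(-2)*(-4) = -2*4 = -8)
h = -6560 (h = (-72 - 8)*(41 + 41) = -80*82 = -6560)
h*(p(13, 4) - 1*19) = -6560*((9 + 4) - 1*19) = -6560*(13 - 19) = -6560*(-6) = 39360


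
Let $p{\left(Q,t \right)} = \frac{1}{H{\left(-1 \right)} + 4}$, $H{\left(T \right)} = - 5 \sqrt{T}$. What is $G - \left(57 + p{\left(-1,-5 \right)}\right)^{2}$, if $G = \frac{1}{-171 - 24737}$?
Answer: $- \frac{136502218129}{41870348} - \frac{23410 i}{1681} \approx -3260.1 - 13.926 i$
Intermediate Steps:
$G = - \frac{1}{24908}$ ($G = \frac{1}{-24908} = - \frac{1}{24908} \approx -4.0148 \cdot 10^{-5}$)
$p{\left(Q,t \right)} = \frac{4 + 5 i}{41}$ ($p{\left(Q,t \right)} = \frac{1}{- 5 \sqrt{-1} + 4} = \frac{1}{- 5 i + 4} = \frac{1}{4 - 5 i} = \frac{4 + 5 i}{41}$)
$G - \left(57 + p{\left(-1,-5 \right)}\right)^{2} = - \frac{1}{24908} - \left(57 + \left(\frac{4}{41} + \frac{5 i}{41}\right)\right)^{2} = - \frac{1}{24908} - \left(\frac{2341}{41} + \frac{5 i}{41}\right)^{2}$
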